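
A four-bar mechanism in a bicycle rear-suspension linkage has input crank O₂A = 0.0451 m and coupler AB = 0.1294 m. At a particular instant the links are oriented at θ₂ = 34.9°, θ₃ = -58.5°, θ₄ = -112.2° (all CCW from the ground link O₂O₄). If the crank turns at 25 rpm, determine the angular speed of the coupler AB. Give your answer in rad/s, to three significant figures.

ω₂ = 2.618 rad/s (from 25 rpm).
Differentiating the loop-closure r₂e^{iθ₂}+r₃e^{iθ₃}=r₁+r₄e^{iθ₄} gives r₂ω₂e^{iθ₂}+r₃ω₃e^{iθ₃}=r₄ω₄e^{iθ₄}.
Eliminating the other unknown: ω₃ = r₂ω₂ sin(θ₄−θ₂) / [r₃ sin(θ₃−θ₄)].
Numerator sine = -0.54317; denominator sine = +0.80593.
Result = 0.0451·2.618·(-0.54317) / (0.1294·(+0.80593)) = -0.61497 rad/s; magnitude 0.61497 rad/s.

0.615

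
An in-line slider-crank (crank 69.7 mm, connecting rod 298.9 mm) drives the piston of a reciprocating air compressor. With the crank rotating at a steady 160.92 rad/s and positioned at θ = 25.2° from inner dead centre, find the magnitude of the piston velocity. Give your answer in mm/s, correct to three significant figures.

ω = 160.9 rad/s
For an in-line slider-crank, x = r cosθ + √(L² − r² sin²θ), so v = −rω sinθ·[1 + r cosθ/√(L² − r² sin²θ)].
With r = 0.0697 m, L = 0.2989 m, θ = 25.2°: √(L² − r² sin²θ) = 0.29742 m.
v = −0.0697·160.9·0.42578·[1 + 0.0697·0.90483/0.29742] = -5.7882 m/s.
|v| = 5.7882 m/s = 5788.2 mm/s.

5790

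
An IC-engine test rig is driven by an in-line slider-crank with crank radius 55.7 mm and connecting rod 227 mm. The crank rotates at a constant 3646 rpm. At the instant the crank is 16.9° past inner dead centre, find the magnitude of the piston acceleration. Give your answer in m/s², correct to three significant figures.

9440

ω = 2π·3646/60 = 381.8 rad/s
x(θ) = r cosθ + √(L² − r² sin²θ); with ω constant, a = ω²·d²x/dθ².
d²x/dθ² = −r cosθ − r²(cos2θ)/√u − r⁴ sin²2θ/(4u^{3/2}),  u = L² − r² sin²θ = 0.0512668 m².
Substituting r = 0.0557 m, L = 0.227 m, θ = 16.9°: d²x/dθ² = -0.064745 m.
a = ω²·d²x/dθ² = (381.8)²·(-0.064745) = -9438.4 m/s²;  |a| = 9438.4 m/s².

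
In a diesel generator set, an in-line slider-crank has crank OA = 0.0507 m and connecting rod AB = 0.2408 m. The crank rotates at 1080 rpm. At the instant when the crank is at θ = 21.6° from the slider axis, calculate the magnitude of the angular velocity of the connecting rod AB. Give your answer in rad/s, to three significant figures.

ω = 113.1 rad/s (converted from 1080 rpm).
The rod makes angle φ with the slider axis where L sinφ = r sinθ; differentiating, L cosφ·φ̇ = r ω cosθ.
L cosφ = √(L² − r² sin²θ) = 0.24008 m.
|ω_rod| = r ω |cosθ| / √(L² − r² sin²θ) = 0.0507·113.1·0.92978/0.24008 = 22.207 rad/s.

22.2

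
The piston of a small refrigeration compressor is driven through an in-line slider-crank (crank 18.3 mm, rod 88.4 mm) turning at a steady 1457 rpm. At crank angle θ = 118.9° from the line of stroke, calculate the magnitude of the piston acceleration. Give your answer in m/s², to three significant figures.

253

ω = 2π·1457/60 = 152.6 rad/s
x(θ) = r cosθ + √(L² − r² sin²θ); with ω constant, a = ω²·d²x/dθ².
d²x/dθ² = −r cosθ − r²(cos2θ)/√u − r⁴ sin²2θ/(4u^{3/2}),  u = L² − r² sin²θ = 0.00755789 m².
Substituting r = 0.0183 m, L = 0.0884 m, θ = 118.9°: d²x/dθ² = +0.010866 m.
a = ω²·d²x/dθ² = (152.6)²·(+0.010866) = +252.96 m/s²;  |a| = 252.96 m/s².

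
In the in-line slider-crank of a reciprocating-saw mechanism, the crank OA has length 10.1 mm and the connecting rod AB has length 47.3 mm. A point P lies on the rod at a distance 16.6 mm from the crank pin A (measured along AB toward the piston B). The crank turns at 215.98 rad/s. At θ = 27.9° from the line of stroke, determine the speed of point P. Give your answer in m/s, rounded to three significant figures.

ω = 216 rad/s.  Crank-pin speed |V_A| = rω = 2.1814 m/s, perpendicular to OA.
Rod angle: sinφ = −(r/L) sinθ ⇒ φ = -5.734°; ω_rod = −rω cosθ/√(L²−r²sin²θ) = -40.963 rad/s.
V_P = V_A + ω_rod × AP, with AP = 0.0166 m along the rod.
Components: V_Px = −rω sinθ − a·ω_rod·sinφ = -1.0887 m/s;  V_Py = rω cosθ + a·ω_rod·cosφ = +1.2513 m/s.
|V_P| = √(V_Px² + V_Py²) = 1.6586 m/s.

1.66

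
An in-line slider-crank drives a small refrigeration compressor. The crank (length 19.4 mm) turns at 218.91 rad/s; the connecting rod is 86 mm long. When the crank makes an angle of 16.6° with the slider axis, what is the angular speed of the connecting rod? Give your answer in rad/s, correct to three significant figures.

ω = 218.9 rad/s
The rod makes angle φ with the slider axis where L sinφ = r sinθ; differentiating, L cosφ·φ̇ = r ω cosθ.
L cosφ = √(L² − r² sin²θ) = 0.085821 m.
|ω_rod| = r ω |cosθ| / √(L² − r² sin²θ) = 0.0194·218.9·0.95832/0.085821 = 47.422 rad/s.

47.4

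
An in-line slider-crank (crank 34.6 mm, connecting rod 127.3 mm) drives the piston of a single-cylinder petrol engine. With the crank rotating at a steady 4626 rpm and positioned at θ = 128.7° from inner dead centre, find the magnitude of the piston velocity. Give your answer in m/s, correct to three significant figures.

ω = 2π·4626/60 = 484.4 rad/s
For an in-line slider-crank, x = r cosθ + √(L² − r² sin²θ), so v = −rω sinθ·[1 + r cosθ/√(L² − r² sin²θ)].
With r = 0.0346 m, L = 0.1273 m, θ = 128.7°: √(L² − r² sin²θ) = 0.1244 m.
v = −0.0346·484.4·0.78043·[1 + 0.0346·-0.62524/0.1244] = -10.806 m/s.
|v| = 10.806 m/s.

10.8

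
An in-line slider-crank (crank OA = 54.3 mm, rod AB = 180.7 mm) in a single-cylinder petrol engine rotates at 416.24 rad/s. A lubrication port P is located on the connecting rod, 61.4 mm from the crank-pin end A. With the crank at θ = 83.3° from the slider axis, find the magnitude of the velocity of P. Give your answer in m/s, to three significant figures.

22.8

ω = 416.2 rad/s.  Crank-pin speed |V_A| = rω = 22.602 m/s, perpendicular to OA.
Rod angle: sinφ = −(r/L) sinθ ⇒ φ = -17.364°; ω_rod = −rω cosθ/√(L²−r²sin²θ) = -15.29 rad/s.
V_P = V_A + ω_rod × AP, with AP = 0.0614 m along the rod.
Components: V_Px = −rω sinθ − a·ω_rod·sinφ = -22.728 m/s;  V_Py = rω cosθ + a·ω_rod·cosφ = +1.741 m/s.
|V_P| = √(V_Px² + V_Py²) = 22.794 m/s.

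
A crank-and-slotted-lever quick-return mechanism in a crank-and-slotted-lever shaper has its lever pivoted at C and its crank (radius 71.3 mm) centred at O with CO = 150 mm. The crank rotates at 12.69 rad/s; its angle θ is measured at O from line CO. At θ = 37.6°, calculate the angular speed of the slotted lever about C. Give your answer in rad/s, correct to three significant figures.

3.86

ω = 12.69 rad/s
Crank pin A relative to C: A = (d + r cosθ, r sinθ); lever angle φ = atan2(r sinθ, d + r cosθ).
Differentiating tanφ: φ̇ = rω(d cosθ + r)/(d² + r² + 2dr cosθ).
d² + r² + 2dr cosθ = |CA|² = 0.0445308 m²;  d cosθ + r = +0.19014 m.
|ω_lever| = |0.0713·12.69·+0.19014| / 0.0445308 = 3.8634 rad/s.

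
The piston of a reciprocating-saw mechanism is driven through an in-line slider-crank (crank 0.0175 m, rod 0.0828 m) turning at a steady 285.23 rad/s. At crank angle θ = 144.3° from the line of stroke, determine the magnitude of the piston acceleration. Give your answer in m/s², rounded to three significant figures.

1060

ω = 285.2 rad/s
x(θ) = r cosθ + √(L² − r² sin²θ); with ω constant, a = ω²·d²x/dθ².
d²x/dθ² = −r cosθ − r²(cos2θ)/√u − r⁴ sin²2θ/(4u^{3/2}),  u = L² − r² sin²θ = 0.00675156 m².
Substituting r = 0.0175 m, L = 0.0828 m, θ = 144.3°: d²x/dθ² = +0.012985 m.
a = ω²·d²x/dθ² = (285.2)²·(+0.012985) = +1056.4 m/s²;  |a| = 1056.4 m/s².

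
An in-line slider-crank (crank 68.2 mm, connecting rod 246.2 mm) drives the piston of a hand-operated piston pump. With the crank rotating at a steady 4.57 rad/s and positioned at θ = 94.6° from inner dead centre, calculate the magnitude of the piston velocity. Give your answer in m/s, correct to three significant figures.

0.303

ω = 4.57 rad/s
For an in-line slider-crank, x = r cosθ + √(L² − r² sin²θ), so v = −rω sinθ·[1 + r cosθ/√(L² − r² sin²θ)].
With r = 0.0682 m, L = 0.2462 m, θ = 94.6°: √(L² − r² sin²θ) = 0.23663 m.
v = −0.0682·4.57·0.99678·[1 + 0.0682·-0.08020/0.23663] = -0.30349 m/s.
|v| = 0.30349 m/s.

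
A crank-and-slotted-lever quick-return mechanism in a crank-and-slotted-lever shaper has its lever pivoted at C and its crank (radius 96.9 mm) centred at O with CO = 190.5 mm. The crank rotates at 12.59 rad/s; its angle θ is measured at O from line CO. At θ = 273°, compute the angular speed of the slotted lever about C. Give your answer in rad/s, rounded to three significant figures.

2.74

ω = 12.59 rad/s
Crank pin A relative to C: A = (d + r cosθ, r sinθ); lever angle φ = atan2(r sinθ, d + r cosθ).
Differentiating tanφ: φ̇ = rω(d cosθ + r)/(d² + r² + 2dr cosθ).
d² + r² + 2dr cosθ = |CA|² = 0.047612 m²;  d cosθ + r = +0.10687 m.
|ω_lever| = |0.0969·12.59·+0.10687| / 0.047612 = 2.7383 rad/s.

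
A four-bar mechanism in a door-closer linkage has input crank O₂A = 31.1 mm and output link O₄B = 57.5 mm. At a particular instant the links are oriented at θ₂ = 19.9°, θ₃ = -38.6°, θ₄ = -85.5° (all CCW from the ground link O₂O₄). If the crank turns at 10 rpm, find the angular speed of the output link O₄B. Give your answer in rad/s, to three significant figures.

ω₂ = 1.047 rad/s (from 10 rpm).
Differentiating the loop-closure r₂e^{iθ₂}+r₃e^{iθ₃}=r₁+r₄e^{iθ₄} gives r₂ω₂e^{iθ₂}+r₃ω₃e^{iθ₃}=r₄ω₄e^{iθ₄}.
Eliminating the other unknown: ω₄ = r₂ω₂ sin(θ₂−θ₃) / [r₄ sin(θ₄−θ₃)].
Numerator sine = +0.85264; denominator sine = -0.73016.
Result = 0.0311·1.047·(+0.85264) / (0.0575·(-0.73016)) = -0.66141 rad/s; magnitude 0.66141 rad/s.

0.661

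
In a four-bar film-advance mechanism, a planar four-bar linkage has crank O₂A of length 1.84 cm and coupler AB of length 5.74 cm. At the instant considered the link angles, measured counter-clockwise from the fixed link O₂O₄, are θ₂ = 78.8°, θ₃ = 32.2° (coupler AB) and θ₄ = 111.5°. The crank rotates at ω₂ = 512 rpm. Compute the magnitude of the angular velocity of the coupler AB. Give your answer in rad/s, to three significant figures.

9.45

ω₂ = 53.62 rad/s (from 512 rpm).
Differentiating the loop-closure r₂e^{iθ₂}+r₃e^{iθ₃}=r₁+r₄e^{iθ₄} gives r₂ω₂e^{iθ₂}+r₃ω₃e^{iθ₃}=r₄ω₄e^{iθ₄}.
Eliminating the other unknown: ω₃ = r₂ω₂ sin(θ₄−θ₂) / [r₃ sin(θ₃−θ₄)].
Numerator sine = +0.54024; denominator sine = -0.98261.
Result = 0.0184·53.62·(+0.54024) / (0.0574·(-0.98261)) = -9.4495 rad/s; magnitude 9.4495 rad/s.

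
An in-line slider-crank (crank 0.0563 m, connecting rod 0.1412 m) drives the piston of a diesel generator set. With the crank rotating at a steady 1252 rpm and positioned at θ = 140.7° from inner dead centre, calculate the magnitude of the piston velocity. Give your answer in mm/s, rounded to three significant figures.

ω = 2π·1252/60 = 131.1 rad/s
For an in-line slider-crank, x = r cosθ + √(L² − r² sin²θ), so v = −rω sinθ·[1 + r cosθ/√(L² − r² sin²θ)].
With r = 0.0563 m, L = 0.1412 m, θ = 140.7°: √(L² − r² sin²θ) = 0.13662 m.
v = −0.0563·131.1·0.63338·[1 + 0.0563·-0.77384/0.13662] = -3.1844 m/s.
|v| = 3.1844 m/s = 3184.4 mm/s.

3180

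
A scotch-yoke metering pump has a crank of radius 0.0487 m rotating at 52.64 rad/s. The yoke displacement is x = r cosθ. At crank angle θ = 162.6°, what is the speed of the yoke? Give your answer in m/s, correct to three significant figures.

0.767

ω = 52.64 rad/s
x = r cosθ ⇒ ẋ = −rω sinθ.
|v| = rω|sinθ| = 0.0487·52.64·|sin 162.6°| = 0.76661 m/s.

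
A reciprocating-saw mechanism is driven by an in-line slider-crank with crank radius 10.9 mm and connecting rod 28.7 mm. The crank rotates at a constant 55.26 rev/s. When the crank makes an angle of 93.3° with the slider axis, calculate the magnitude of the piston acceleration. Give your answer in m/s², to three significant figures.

ω = 2π·55.3 = 347.2 rad/s
x(θ) = r cosθ + √(L² − r² sin²θ); with ω constant, a = ω²·d²x/dθ².
d²x/dθ² = −r cosθ − r²(cos2θ)/√u − r⁴ sin²2θ/(4u^{3/2}),  u = L² − r² sin²θ = 0.000705274 m².
Substituting r = 0.0109 m, L = 0.0287 m, θ = 93.3°: d²x/dθ² = +0.0050691 m.
a = ω²·d²x/dθ² = (347.2)²·(+0.0050691) = +611.1 m/s²;  |a| = 611.1 m/s².

611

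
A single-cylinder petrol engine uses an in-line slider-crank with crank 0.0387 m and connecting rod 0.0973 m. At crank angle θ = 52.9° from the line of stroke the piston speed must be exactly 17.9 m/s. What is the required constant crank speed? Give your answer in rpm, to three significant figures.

For an in-line slider-crank, |v_piston| = rω|sinθ|·[1 + r cosθ/√(L² − r² sin²θ)].
With r = 0.0387 m, L = 0.0973 m, θ = 52.9°: the bracketed kinematic factor |dx/dθ| = 0.038675 m.
ω = v/|dx/dθ| = 17.9/0.038675 = 462.83 rad/s.
N = 60ω/(2π) = 4419.7 rpm.

4420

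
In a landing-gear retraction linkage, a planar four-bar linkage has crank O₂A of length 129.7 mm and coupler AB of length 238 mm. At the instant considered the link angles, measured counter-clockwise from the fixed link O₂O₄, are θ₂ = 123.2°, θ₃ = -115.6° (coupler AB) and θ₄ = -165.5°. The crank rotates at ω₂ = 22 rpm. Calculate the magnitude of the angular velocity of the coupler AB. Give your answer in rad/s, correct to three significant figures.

ω₂ = 2.304 rad/s (from 22 rpm).
Differentiating the loop-closure r₂e^{iθ₂}+r₃e^{iθ₃}=r₁+r₄e^{iθ₄} gives r₂ω₂e^{iθ₂}+r₃ω₃e^{iθ₃}=r₄ω₄e^{iθ₄}.
Eliminating the other unknown: ω₃ = r₂ω₂ sin(θ₄−θ₂) / [r₃ sin(θ₃−θ₄)].
Numerator sine = +0.94721; denominator sine = +0.76492.
Result = 0.1297·2.304·(+0.94721) / (0.238·(+0.76492)) = +1.5547 rad/s; magnitude 1.5547 rad/s.

1.55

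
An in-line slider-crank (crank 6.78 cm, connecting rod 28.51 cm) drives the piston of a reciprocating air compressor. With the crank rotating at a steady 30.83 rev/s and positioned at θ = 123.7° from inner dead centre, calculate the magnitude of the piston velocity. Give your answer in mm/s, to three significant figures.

9460

ω = 2π·30.8 = 193.7 rad/s
For an in-line slider-crank, x = r cosθ + √(L² − r² sin²θ), so v = −rω sinθ·[1 + r cosθ/√(L² − r² sin²θ)].
With r = 0.0678 m, L = 0.2851 m, θ = 123.7°: √(L² − r² sin²θ) = 0.27946 m.
v = −0.0678·193.7·0.83195·[1 + 0.0678·-0.55484/0.27946] = -9.4557 m/s.
|v| = 9.4557 m/s = 9455.7 mm/s.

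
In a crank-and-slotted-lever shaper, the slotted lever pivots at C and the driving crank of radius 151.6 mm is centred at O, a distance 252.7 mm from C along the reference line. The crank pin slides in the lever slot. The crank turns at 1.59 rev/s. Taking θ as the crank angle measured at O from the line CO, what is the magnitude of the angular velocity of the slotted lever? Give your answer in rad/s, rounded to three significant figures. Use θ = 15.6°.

3.72

ω = 9.99 rad/s (from 1.59 rev/s).
Crank pin A relative to C: A = (d + r cosθ, r sinθ); lever angle φ = atan2(r sinθ, d + r cosθ).
Differentiating tanφ: φ̇ = rω(d cosθ + r)/(d² + r² + 2dr cosθ).
d² + r² + 2dr cosθ = |CA|² = 0.160636 m²;  d cosθ + r = +0.39499 m.
|ω_lever| = |0.1516·9.99·+0.39499| / 0.160636 = 3.7241 rad/s.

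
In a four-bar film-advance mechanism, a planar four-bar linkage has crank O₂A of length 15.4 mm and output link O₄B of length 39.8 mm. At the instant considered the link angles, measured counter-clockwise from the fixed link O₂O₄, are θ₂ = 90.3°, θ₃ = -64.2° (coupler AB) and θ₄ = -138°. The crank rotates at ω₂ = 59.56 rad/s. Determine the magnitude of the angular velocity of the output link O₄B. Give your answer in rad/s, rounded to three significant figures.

ω₂ = 59.56 rad/s
Differentiating the loop-closure r₂e^{iθ₂}+r₃e^{iθ₃}=r₁+r₄e^{iθ₄} gives r₂ω₂e^{iθ₂}+r₃ω₃e^{iθ₃}=r₄ω₄e^{iθ₄}.
Eliminating the other unknown: ω₄ = r₂ω₂ sin(θ₂−θ₃) / [r₄ sin(θ₄−θ₃)].
Numerator sine = +0.43051; denominator sine = -0.96029.
Result = 0.0154·59.56·(+0.43051) / (0.0398·(-0.96029)) = -10.332 rad/s; magnitude 10.332 rad/s.

10.3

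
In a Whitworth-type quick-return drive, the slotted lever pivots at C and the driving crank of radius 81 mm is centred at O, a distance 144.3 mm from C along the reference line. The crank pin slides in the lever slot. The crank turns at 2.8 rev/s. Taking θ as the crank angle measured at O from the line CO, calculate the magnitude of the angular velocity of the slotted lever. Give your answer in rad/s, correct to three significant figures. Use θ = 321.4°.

ω = 17.59 rad/s (from 2.8 rev/s).
Crank pin A relative to C: A = (d + r cosθ, r sinθ); lever angle φ = atan2(r sinθ, d + r cosθ).
Differentiating tanφ: φ̇ = rω(d cosθ + r)/(d² + r² + 2dr cosθ).
d² + r² + 2dr cosθ = |CA|² = 0.0456528 m²;  d cosθ + r = +0.19377 m.
|ω_lever| = |0.081·17.59·+0.19377| / 0.0456528 = 6.0485 rad/s.

6.05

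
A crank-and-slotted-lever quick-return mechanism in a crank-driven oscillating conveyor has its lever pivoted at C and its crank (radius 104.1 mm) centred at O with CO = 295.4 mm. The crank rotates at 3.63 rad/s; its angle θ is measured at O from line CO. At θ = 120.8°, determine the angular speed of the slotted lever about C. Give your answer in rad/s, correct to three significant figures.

ω = 3.63 rad/s
Crank pin A relative to C: A = (d + r cosθ, r sinθ); lever angle φ = atan2(r sinθ, d + r cosθ).
Differentiating tanφ: φ̇ = rω(d cosθ + r)/(d² + r² + 2dr cosθ).
d² + r² + 2dr cosθ = |CA|² = 0.0666062 m²;  d cosθ + r = -0.047157 m.
|ω_lever| = |0.1041·3.63·-0.047157| / 0.0666062 = 0.26754 rad/s.

0.268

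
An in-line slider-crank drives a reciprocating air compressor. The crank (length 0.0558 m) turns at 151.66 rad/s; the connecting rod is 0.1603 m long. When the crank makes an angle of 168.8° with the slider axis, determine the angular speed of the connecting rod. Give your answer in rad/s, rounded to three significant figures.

ω = 151.7 rad/s
The rod makes angle φ with the slider axis where L sinφ = r sinθ; differentiating, L cosφ·φ̇ = r ω cosθ.
L cosφ = √(L² − r² sin²θ) = 0.15993 m.
|ω_rod| = r ω |cosθ| / √(L² − r² sin²θ) = 0.0558·151.7·0.98096/0.15993 = 51.906 rad/s.

51.9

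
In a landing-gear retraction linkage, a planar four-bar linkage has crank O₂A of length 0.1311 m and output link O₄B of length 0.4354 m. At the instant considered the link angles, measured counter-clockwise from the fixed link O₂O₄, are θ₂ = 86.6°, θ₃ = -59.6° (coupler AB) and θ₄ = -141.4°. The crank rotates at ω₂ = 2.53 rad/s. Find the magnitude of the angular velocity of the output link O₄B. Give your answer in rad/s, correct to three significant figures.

0.428

ω₂ = 2.53 rad/s
Differentiating the loop-closure r₂e^{iθ₂}+r₃e^{iθ₃}=r₁+r₄e^{iθ₄} gives r₂ω₂e^{iθ₂}+r₃ω₃e^{iθ₃}=r₄ω₄e^{iθ₄}.
Eliminating the other unknown: ω₄ = r₂ω₂ sin(θ₂−θ₃) / [r₄ sin(θ₄−θ₃)].
Numerator sine = +0.55630; denominator sine = -0.98978.
Result = 0.1311·2.53·(+0.55630) / (0.4354·(-0.98978)) = -0.42816 rad/s; magnitude 0.42816 rad/s.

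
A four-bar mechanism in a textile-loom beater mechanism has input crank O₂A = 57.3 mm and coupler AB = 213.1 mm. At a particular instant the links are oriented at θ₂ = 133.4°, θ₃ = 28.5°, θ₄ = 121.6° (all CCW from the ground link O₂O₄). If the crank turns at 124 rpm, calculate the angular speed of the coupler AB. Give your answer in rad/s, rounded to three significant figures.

ω₂ = 12.99 rad/s (from 124 rpm).
Differentiating the loop-closure r₂e^{iθ₂}+r₃e^{iθ₃}=r₁+r₄e^{iθ₄} gives r₂ω₂e^{iθ₂}+r₃ω₃e^{iθ₃}=r₄ω₄e^{iθ₄}.
Eliminating the other unknown: ω₃ = r₂ω₂ sin(θ₄−θ₂) / [r₃ sin(θ₃−θ₄)].
Numerator sine = -0.20450; denominator sine = -0.99854.
Result = 0.0573·12.99·(-0.20450) / (0.2131·(-0.99854)) = +0.71506 rad/s; magnitude 0.71506 rad/s.

0.715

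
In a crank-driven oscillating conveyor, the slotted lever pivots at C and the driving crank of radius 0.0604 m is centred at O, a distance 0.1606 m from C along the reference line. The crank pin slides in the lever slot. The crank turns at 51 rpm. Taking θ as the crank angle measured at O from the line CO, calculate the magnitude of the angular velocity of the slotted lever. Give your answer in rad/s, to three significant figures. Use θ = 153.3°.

2.21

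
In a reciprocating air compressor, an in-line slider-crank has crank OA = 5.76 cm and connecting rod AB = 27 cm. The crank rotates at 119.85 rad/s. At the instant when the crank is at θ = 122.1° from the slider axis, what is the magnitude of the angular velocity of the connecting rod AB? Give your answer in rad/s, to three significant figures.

ω = 119.8 rad/s
The rod makes angle φ with the slider axis where L sinφ = r sinθ; differentiating, L cosφ·φ̇ = r ω cosθ.
L cosφ = √(L² − r² sin²θ) = 0.26555 m.
|ω_rod| = r ω |cosθ| / √(L² − r² sin²θ) = 0.0576·119.8·0.53140/0.26555 = 13.814 rad/s.

13.8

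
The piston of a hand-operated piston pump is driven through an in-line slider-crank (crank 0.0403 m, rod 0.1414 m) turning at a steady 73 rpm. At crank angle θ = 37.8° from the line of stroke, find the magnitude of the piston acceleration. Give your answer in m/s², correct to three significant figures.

ω = 2π·73/60 = 7.645 rad/s
x(θ) = r cosθ + √(L² − r² sin²θ); with ω constant, a = ω²·d²x/dθ².
d²x/dθ² = −r cosθ − r²(cos2θ)/√u − r⁴ sin²2θ/(4u^{3/2}),  u = L² − r² sin²θ = 0.0193839 m².
Substituting r = 0.0403 m, L = 0.1414 m, θ = 37.8°: d²x/dθ² = -0.034973 m.
a = ω²·d²x/dθ² = (7.645)²·(-0.034973) = -2.0438 m/s²;  |a| = 2.0438 m/s².

2.04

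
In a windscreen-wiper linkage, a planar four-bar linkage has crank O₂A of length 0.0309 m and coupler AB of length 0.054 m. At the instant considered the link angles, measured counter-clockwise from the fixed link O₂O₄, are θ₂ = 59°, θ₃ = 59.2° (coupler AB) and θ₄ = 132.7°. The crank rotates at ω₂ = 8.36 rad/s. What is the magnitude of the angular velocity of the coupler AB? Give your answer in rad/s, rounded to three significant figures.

ω₂ = 8.36 rad/s
Differentiating the loop-closure r₂e^{iθ₂}+r₃e^{iθ₃}=r₁+r₄e^{iθ₄} gives r₂ω₂e^{iθ₂}+r₃ω₃e^{iθ₃}=r₄ω₄e^{iθ₄}.
Eliminating the other unknown: ω₃ = r₂ω₂ sin(θ₄−θ₂) / [r₃ sin(θ₃−θ₄)].
Numerator sine = +0.95981; denominator sine = -0.95882.
Result = 0.0309·8.36·(+0.95981) / (0.054·(-0.95882)) = -4.7887 rad/s; magnitude 4.7887 rad/s.

4.79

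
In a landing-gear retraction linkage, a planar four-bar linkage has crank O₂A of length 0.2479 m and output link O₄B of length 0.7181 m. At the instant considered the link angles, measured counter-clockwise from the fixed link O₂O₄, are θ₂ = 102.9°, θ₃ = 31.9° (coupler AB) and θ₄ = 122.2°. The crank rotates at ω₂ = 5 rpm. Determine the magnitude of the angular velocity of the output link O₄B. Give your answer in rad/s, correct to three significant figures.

ω₂ = 0.5236 rad/s (from 5 rpm).
Differentiating the loop-closure r₂e^{iθ₂}+r₃e^{iθ₃}=r₁+r₄e^{iθ₄} gives r₂ω₂e^{iθ₂}+r₃ω₃e^{iθ₃}=r₄ω₄e^{iθ₄}.
Eliminating the other unknown: ω₄ = r₂ω₂ sin(θ₂−θ₃) / [r₄ sin(θ₄−θ₃)].
Numerator sine = +0.94552; denominator sine = +0.99999.
Result = 0.2479·0.5236·(+0.94552) / (0.7181·(+0.99999)) = +0.17091 rad/s; magnitude 0.17091 rad/s.

0.171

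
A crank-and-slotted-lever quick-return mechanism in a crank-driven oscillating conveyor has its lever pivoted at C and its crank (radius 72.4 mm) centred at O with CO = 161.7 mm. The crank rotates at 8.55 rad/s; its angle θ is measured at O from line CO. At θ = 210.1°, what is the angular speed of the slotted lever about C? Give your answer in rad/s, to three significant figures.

3.75

ω = 8.55 rad/s
Crank pin A relative to C: A = (d + r cosθ, r sinθ); lever angle φ = atan2(r sinθ, d + r cosθ).
Differentiating tanφ: φ̇ = rω(d cosθ + r)/(d² + r² + 2dr cosθ).
d² + r² + 2dr cosθ = |CA|² = 0.0111319 m²;  d cosθ + r = -0.067495 m.
|ω_lever| = |0.0724·8.55·-0.067495| / 0.0111319 = 3.7533 rad/s.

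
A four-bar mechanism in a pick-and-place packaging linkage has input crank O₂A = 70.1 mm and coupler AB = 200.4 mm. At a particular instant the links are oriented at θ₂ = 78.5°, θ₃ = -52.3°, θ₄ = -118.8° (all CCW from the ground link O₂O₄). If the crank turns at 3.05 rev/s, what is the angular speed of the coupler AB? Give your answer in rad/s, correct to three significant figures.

ω₂ = 19.16 rad/s (from 3.05 rev/s).
Differentiating the loop-closure r₂e^{iθ₂}+r₃e^{iθ₃}=r₁+r₄e^{iθ₄} gives r₂ω₂e^{iθ₂}+r₃ω₃e^{iθ₃}=r₄ω₄e^{iθ₄}.
Eliminating the other unknown: ω₃ = r₂ω₂ sin(θ₄−θ₂) / [r₃ sin(θ₃−θ₄)].
Numerator sine = +0.29737; denominator sine = +0.91706.
Result = 0.0701·19.16·(+0.29737) / (0.2004·(+0.91706)) = +2.1737 rad/s; magnitude 2.1737 rad/s.

2.17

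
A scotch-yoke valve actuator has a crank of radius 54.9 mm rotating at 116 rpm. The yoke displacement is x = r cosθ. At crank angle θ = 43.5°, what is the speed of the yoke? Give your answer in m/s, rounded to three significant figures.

0.459

ω = 12.15 rad/s (from 116 rpm).
x = r cosθ ⇒ ẋ = −rω sinθ.
|v| = rω|sinθ| = 0.0549·12.15·|sin 43.5°| = 0.45906 m/s.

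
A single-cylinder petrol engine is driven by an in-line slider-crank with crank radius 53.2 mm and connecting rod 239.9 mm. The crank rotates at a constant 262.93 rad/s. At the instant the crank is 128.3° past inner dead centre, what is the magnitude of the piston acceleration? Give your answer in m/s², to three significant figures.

2460

ω = 262.9 rad/s
x(θ) = r cosθ + √(L² − r² sin²θ); with ω constant, a = ω²·d²x/dθ².
d²x/dθ² = −r cosθ − r²(cos2θ)/√u − r⁴ sin²2θ/(4u^{3/2}),  u = L² − r² sin²θ = 0.0558089 m².
Substituting r = 0.0532 m, L = 0.2399 m, θ = 128.3°: d²x/dθ² = +0.035605 m.
a = ω²·d²x/dθ² = (262.9)²·(+0.035605) = +2461.4 m/s²;  |a| = 2461.4 m/s².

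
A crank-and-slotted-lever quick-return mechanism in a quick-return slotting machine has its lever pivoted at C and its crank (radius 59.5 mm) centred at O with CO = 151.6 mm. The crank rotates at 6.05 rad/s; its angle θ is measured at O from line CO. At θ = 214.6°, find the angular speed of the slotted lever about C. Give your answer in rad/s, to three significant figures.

2.01

ω = 6.05 rad/s
Crank pin A relative to C: A = (d + r cosθ, r sinθ); lever angle φ = atan2(r sinθ, d + r cosθ).
Differentiating tanφ: φ̇ = rω(d cosθ + r)/(d² + r² + 2dr cosθ).
d² + r² + 2dr cosθ = |CA|² = 0.0116731 m²;  d cosθ + r = -0.065287 m.
|ω_lever| = |0.0595·6.05·-0.065287| / 0.0116731 = 2.0133 rad/s.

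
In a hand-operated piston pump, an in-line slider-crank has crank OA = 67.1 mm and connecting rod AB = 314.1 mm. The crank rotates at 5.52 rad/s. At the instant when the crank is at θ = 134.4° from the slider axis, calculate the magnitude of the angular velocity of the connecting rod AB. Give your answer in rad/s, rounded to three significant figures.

0.835

ω = 5.52 rad/s
The rod makes angle φ with the slider axis where L sinφ = r sinθ; differentiating, L cosφ·φ̇ = r ω cosθ.
L cosφ = √(L² − r² sin²θ) = 0.31042 m.
|ω_rod| = r ω |cosθ| / √(L² − r² sin²θ) = 0.0671·5.52·0.69966/0.31042 = 0.83484 rad/s.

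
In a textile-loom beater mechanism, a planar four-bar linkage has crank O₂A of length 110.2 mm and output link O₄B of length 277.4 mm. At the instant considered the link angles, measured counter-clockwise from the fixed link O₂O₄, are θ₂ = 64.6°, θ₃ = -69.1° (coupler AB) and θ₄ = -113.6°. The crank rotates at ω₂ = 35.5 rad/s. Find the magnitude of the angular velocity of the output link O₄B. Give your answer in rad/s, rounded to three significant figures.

14.5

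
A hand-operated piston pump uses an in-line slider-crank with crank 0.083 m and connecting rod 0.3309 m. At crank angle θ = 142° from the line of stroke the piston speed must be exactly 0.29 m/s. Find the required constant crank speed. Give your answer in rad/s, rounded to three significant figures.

For an in-line slider-crank, |v_piston| = rω|sinθ|·[1 + r cosθ/√(L² − r² sin²θ)].
With r = 0.083 m, L = 0.3309 m, θ = 142°: the bracketed kinematic factor |dx/dθ| = 0.040877 m.
ω = v/|dx/dθ| = 0.29/0.040877 = 7.0945 rad/s.

7.09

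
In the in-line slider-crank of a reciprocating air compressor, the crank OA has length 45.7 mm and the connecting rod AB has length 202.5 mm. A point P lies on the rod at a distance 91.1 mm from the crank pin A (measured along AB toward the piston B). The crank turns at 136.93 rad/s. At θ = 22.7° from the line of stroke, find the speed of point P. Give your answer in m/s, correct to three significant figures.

ω = 136.9 rad/s.  Crank-pin speed |V_A| = rω = 6.2577 m/s, perpendicular to OA.
Rod angle: sinφ = −(r/L) sinθ ⇒ φ = -4.996°; ω_rod = −rω cosθ/√(L²−r²sin²θ) = -28.617 rad/s.
V_P = V_A + ω_rod × AP, with AP = 0.0911 m along the rod.
Components: V_Px = −rω sinθ − a·ω_rod·sinφ = -2.6419 m/s;  V_Py = rω cosθ + a·ω_rod·cosφ = +3.1758 m/s.
|V_P| = √(V_Px² + V_Py²) = 4.1311 m/s.

4.13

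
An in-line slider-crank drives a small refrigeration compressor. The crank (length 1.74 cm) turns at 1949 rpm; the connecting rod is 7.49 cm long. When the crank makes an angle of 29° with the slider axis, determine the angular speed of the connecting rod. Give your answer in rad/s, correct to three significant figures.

ω = 204.1 rad/s (converted from 1949 rpm).
The rod makes angle φ with the slider axis where L sinφ = r sinθ; differentiating, L cosφ·φ̇ = r ω cosθ.
L cosφ = √(L² − r² sin²θ) = 0.074423 m.
|ω_rod| = r ω |cosθ| / √(L² − r² sin²θ) = 0.0174·204.1·0.87462/0.074423 = 41.735 rad/s.

41.7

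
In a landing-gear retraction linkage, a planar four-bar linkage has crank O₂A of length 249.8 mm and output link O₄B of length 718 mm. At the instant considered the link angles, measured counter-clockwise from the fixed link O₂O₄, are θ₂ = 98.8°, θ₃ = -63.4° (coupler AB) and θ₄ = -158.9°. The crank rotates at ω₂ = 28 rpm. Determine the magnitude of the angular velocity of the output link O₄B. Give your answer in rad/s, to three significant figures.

0.313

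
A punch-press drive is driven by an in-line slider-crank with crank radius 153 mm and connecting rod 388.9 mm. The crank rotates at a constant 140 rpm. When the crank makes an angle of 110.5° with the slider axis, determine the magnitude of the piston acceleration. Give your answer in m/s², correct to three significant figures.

21.8

ω = 2π·140/60 = 14.66 rad/s
x(θ) = r cosθ + √(L² − r² sin²θ); with ω constant, a = ω²·d²x/dθ².
d²x/dθ² = −r cosθ − r²(cos2θ)/√u − r⁴ sin²2θ/(4u^{3/2}),  u = L² − r² sin²θ = 0.130705 m².
Substituting r = 0.153 m, L = 0.3889 m, θ = 110.5°: d²x/dθ² = +0.1012 m.
a = ω²·d²x/dθ² = (14.66)²·(+0.1012) = +21.752 m/s²;  |a| = 21.752 m/s².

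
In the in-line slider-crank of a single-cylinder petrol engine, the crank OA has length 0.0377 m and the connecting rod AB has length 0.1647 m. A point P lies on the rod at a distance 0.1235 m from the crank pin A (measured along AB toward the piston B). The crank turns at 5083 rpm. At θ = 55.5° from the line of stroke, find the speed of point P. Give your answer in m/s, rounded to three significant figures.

18.4

ω = 532.3 rad/s.  Crank-pin speed |V_A| = rω = 20.067 m/s, perpendicular to OA.
Rod angle: sinφ = −(r/L) sinθ ⇒ φ = -10.874°; ω_rod = −rω cosθ/√(L²−r²sin²θ) = -70.274 rad/s.
V_P = V_A + ω_rod × AP, with AP = 0.1235 m along the rod.
Components: V_Px = −rω sinθ − a·ω_rod·sinφ = -18.175 m/s;  V_Py = rω cosθ + a·ω_rod·cosφ = +2.8433 m/s.
|V_P| = √(V_Px² + V_Py²) = 18.396 m/s.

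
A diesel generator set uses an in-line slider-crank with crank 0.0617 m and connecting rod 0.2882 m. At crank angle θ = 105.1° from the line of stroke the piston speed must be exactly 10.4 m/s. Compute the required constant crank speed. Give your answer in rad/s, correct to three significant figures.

185

For an in-line slider-crank, |v_piston| = rω|sinθ|·[1 + r cosθ/√(L² − r² sin²θ)].
With r = 0.0617 m, L = 0.2882 m, θ = 105.1°: the bracketed kinematic factor |dx/dθ| = 0.056174 m.
ω = v/|dx/dθ| = 10.4/0.056174 = 185.14 rad/s.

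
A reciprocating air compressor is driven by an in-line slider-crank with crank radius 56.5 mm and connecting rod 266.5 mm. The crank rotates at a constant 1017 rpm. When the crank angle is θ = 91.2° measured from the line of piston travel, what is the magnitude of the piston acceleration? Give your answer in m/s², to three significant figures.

ω = 2π·1017/60 = 106.5 rad/s
x(θ) = r cosθ + √(L² − r² sin²θ); with ω constant, a = ω²·d²x/dθ².
d²x/dθ² = −r cosθ − r²(cos2θ)/√u − r⁴ sin²2θ/(4u^{3/2}),  u = L² − r² sin²θ = 0.0678314 m².
Substituting r = 0.0565 m, L = 0.2665 m, θ = 91.2°: d²x/dθ² = +0.013429 m.
a = ω²·d²x/dθ² = (106.5)²·(+0.013429) = +152.32 m/s²;  |a| = 152.32 m/s².

152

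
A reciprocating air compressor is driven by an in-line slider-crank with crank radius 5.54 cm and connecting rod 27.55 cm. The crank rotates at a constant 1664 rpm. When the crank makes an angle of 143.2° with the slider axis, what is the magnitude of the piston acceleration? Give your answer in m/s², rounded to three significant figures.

ω = 2π·1664/60 = 174.3 rad/s
x(θ) = r cosθ + √(L² − r² sin²θ); with ω constant, a = ω²·d²x/dθ².
d²x/dθ² = −r cosθ − r²(cos2θ)/√u − r⁴ sin²2θ/(4u^{3/2}),  u = L² − r² sin²θ = 0.0747989 m².
Substituting r = 0.0554 m, L = 0.2755 m, θ = 143.2°: d²x/dθ² = +0.041086 m.
a = ω²·d²x/dθ² = (174.3)²·(+0.041086) = +1247.6 m/s²;  |a| = 1247.6 m/s².

1250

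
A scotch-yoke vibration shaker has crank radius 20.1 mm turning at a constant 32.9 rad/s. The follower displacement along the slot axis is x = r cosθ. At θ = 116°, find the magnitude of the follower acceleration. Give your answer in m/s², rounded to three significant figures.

ω = 32.9 rad/s
x = r cosθ ⇒ ẍ = −rω² cosθ (ω constant).
|a| = rω²|cosθ| = 0.0201·(32.9)²·|cos 116°| = 9.5374 m/s².

9.54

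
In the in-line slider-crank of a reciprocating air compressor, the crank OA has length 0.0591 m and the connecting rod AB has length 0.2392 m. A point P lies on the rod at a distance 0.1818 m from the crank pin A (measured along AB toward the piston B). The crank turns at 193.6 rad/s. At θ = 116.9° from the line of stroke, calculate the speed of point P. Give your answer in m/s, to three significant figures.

ω = 193.6 rad/s.  Crank-pin speed |V_A| = rω = 11.442 m/s, perpendicular to OA.
Rod angle: sinφ = −(r/L) sinθ ⇒ φ = -12.729°; ω_rod = −rω cosθ/√(L²−r²sin²θ) = +22.187 rad/s.
V_P = V_A + ω_rod × AP, with AP = 0.1818 m along the rod.
Components: V_Px = −rω sinθ − a·ω_rod·sinφ = -9.315 m/s;  V_Py = rω cosθ + a·ω_rod·cosφ = -1.2422 m/s.
|V_P| = √(V_Px² + V_Py²) = 9.3974 m/s.

9.40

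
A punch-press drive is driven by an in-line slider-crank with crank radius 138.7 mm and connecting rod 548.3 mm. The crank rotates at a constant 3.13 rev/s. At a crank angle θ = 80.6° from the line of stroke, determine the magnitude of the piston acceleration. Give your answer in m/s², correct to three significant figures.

4.48

ω = 2π·3.13 = 19.67 rad/s
x(θ) = r cosθ + √(L² − r² sin²θ); with ω constant, a = ω²·d²x/dθ².
d²x/dθ² = −r cosθ − r²(cos2θ)/√u − r⁴ sin²2θ/(4u^{3/2}),  u = L² − r² sin²θ = 0.281908 m².
Substituting r = 0.1387 m, L = 0.5483 m, θ = 80.6°: d²x/dθ² = +0.011582 m.
a = ω²·d²x/dθ² = (19.67)²·(+0.011582) = +4.4795 m/s²;  |a| = 4.4795 m/s².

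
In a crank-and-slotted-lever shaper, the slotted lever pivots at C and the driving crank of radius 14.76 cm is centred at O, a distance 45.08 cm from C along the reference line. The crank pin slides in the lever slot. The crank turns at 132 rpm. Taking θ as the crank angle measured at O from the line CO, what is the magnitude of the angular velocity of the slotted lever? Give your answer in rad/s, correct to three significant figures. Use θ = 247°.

ω = 13.82 rad/s (from 132 rpm).
Crank pin A relative to C: A = (d + r cosθ, r sinθ); lever angle φ = atan2(r sinθ, d + r cosθ).
Differentiating tanφ: φ̇ = rω(d cosθ + r)/(d² + r² + 2dr cosθ).
d² + r² + 2dr cosθ = |CA|² = 0.173009 m²;  d cosθ + r = -0.028542 m.
|ω_lever| = |0.1476·13.82·-0.028542| / 0.173009 = 0.33659 rad/s.

0.337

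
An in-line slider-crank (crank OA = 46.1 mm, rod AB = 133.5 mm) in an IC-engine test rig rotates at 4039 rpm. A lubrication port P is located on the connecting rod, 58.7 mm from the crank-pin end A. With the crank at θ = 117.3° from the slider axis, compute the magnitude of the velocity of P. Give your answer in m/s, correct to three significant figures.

16.8

ω = 423 rad/s.  Crank-pin speed |V_A| = rω = 19.499 m/s, perpendicular to OA.
Rod angle: sinφ = −(r/L) sinθ ⇒ φ = -17.870°; ω_rod = −rω cosθ/√(L²−r²sin²θ) = +70.385 rad/s.
V_P = V_A + ω_rod × AP, with AP = 0.0587 m along the rod.
Components: V_Px = −rω sinθ − a·ω_rod·sinφ = -16.059 m/s;  V_Py = rω cosθ + a·ω_rod·cosφ = -5.0108 m/s.
|V_P| = √(V_Px² + V_Py²) = 16.823 m/s.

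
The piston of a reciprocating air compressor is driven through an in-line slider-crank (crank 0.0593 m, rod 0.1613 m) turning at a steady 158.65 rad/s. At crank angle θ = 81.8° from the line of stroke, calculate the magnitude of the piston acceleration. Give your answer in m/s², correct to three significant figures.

350

ω = 158.7 rad/s
x(θ) = r cosθ + √(L² − r² sin²θ); with ω constant, a = ω²·d²x/dθ².
d²x/dθ² = −r cosθ − r²(cos2θ)/√u − r⁴ sin²2θ/(4u^{3/2}),  u = L² − r² sin²θ = 0.0225727 m².
Substituting r = 0.0593 m, L = 0.1613 m, θ = 81.8°: d²x/dθ² = +0.013923 m.
a = ω²·d²x/dθ² = (158.7)²·(+0.013923) = +350.43 m/s²;  |a| = 350.43 m/s².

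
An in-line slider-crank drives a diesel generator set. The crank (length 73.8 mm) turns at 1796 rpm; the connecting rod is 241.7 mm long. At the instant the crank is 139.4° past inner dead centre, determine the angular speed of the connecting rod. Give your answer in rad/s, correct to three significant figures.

ω = 188.1 rad/s (converted from 1796 rpm).
The rod makes angle φ with the slider axis where L sinφ = r sinθ; differentiating, L cosφ·φ̇ = r ω cosθ.
L cosφ = √(L² − r² sin²θ) = 0.23688 m.
|ω_rod| = r ω |cosθ| / √(L² − r² sin²θ) = 0.0738·188.1·0.75927/0.23688 = 44.49 rad/s.

44.5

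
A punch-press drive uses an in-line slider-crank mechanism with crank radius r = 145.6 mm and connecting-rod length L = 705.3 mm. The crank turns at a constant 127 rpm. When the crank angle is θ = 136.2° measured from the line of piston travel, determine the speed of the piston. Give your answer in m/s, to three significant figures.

ω = 2π·127/60 = 13.3 rad/s
For an in-line slider-crank, x = r cosθ + √(L² − r² sin²θ), so v = −rω sinθ·[1 + r cosθ/√(L² − r² sin²θ)].
With r = 0.1456 m, L = 0.7053 m, θ = 136.2°: √(L² − r² sin²θ) = 0.69806 m.
v = −0.1456·13.3·0.69214·[1 + 0.1456·-0.72176/0.69806] = -1.1385 m/s.
|v| = 1.1385 m/s.

1.14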